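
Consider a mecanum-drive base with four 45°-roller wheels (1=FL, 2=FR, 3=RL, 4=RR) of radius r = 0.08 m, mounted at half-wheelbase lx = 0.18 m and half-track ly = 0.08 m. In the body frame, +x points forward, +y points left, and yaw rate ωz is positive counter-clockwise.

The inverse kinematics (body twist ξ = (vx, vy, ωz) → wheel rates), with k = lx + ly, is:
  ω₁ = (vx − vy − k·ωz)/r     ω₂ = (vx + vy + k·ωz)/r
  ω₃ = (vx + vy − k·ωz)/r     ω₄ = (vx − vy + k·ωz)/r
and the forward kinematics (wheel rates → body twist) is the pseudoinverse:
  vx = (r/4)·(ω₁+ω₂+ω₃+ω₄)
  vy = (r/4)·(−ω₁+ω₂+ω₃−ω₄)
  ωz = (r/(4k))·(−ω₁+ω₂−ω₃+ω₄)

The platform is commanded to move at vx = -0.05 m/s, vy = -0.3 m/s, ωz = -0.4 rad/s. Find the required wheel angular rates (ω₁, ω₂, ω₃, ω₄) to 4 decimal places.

k = lx + ly = 0.18 + 0.08 = 0.2600;  k·ωz = 0.2600·-0.4 = -0.1040
ω₁ (FL) = (vx − vy − k·ωz)/r = 0.3540/0.08 = 4.4250
ω₂ (FR) = (vx + vy + k·ωz)/r = -0.4540/0.08 = -5.6750
ω₃ (RL) = (vx + vy − k·ωz)/r = -0.2460/0.08 = -3.0750
ω₄ (RR) = (vx − vy + k·ωz)/r = 0.1460/0.08 = 1.8250

(4.4250, -5.6750, -3.0750, 1.8250)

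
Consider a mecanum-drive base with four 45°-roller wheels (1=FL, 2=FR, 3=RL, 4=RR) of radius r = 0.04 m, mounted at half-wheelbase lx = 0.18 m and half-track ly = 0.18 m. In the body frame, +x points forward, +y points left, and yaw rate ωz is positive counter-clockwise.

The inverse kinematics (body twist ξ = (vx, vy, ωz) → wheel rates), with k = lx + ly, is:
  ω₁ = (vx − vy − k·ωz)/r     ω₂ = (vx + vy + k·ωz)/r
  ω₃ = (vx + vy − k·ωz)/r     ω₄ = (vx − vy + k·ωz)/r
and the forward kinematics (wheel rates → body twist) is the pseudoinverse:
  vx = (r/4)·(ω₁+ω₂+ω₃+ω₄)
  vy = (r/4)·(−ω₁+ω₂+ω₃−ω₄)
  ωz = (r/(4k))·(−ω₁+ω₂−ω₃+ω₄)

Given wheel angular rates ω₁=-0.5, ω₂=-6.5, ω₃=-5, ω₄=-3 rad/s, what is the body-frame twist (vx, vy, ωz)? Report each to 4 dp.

(-0.1500, -0.0800, -0.1111)

k = lx + ly = 0.18 + 0.18 = 0.3600
ω₁+ω₂+ω₃+ω₄ = -15.0000  →  vx = (0.04/4)·-15.0000 = -0.1500
−ω₁+ω₂+ω₃−ω₄ = -8.0000  →  vy = (0.04/4)·-8.0000 = -0.0800
−ω₁+ω₂−ω₃+ω₄ = -4.0000  →  ωz = (0.04/1.4400)·-4.0000 = -0.1111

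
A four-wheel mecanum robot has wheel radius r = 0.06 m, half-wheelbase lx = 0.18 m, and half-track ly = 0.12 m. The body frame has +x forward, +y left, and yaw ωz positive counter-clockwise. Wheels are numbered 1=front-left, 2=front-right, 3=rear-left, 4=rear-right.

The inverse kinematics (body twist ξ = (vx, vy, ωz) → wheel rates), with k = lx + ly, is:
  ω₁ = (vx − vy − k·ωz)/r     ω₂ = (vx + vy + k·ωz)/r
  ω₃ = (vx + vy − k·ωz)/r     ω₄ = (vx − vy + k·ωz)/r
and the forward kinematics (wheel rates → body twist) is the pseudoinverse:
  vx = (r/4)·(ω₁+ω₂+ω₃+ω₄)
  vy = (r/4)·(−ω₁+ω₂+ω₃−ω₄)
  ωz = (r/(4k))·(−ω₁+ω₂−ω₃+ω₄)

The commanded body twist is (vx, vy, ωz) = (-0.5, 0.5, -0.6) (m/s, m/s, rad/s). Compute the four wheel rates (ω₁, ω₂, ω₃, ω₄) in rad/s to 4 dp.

k = lx + ly = 0.18 + 0.12 = 0.3000;  k·ωz = 0.3000·-0.6 = -0.1800
ω₁ (FL) = (vx − vy − k·ωz)/r = -0.8200/0.06 = -13.6667
ω₂ (FR) = (vx + vy + k·ωz)/r = -0.1800/0.06 = -3.0000
ω₃ (RL) = (vx + vy − k·ωz)/r = 0.1800/0.06 = 3.0000
ω₄ (RR) = (vx − vy + k·ωz)/r = -1.1800/0.06 = -19.6667

(-13.6667, -3.0000, 3.0000, -19.6667)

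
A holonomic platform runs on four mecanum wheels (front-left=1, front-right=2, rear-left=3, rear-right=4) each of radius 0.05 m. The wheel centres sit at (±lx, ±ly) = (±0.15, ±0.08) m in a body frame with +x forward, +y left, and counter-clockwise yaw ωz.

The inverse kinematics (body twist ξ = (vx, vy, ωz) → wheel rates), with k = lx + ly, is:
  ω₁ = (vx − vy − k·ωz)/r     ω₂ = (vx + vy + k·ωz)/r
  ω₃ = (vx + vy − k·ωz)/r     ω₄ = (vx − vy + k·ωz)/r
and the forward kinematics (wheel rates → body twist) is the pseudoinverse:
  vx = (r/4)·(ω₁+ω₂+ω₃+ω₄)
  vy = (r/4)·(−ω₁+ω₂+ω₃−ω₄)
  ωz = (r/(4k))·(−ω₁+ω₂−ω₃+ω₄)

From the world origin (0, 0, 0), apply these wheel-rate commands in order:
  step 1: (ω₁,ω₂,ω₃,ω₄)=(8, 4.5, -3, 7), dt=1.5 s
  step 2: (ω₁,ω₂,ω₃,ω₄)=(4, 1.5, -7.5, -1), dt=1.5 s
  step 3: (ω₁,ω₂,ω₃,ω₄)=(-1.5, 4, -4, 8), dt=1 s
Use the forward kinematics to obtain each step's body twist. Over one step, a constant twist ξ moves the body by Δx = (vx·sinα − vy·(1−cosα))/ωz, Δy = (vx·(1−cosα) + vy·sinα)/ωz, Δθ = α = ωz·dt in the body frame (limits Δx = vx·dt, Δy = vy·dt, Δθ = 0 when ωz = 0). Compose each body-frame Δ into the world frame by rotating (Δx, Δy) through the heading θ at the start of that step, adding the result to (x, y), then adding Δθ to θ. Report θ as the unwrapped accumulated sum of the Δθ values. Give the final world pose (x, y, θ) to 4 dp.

(0.5194, -0.2690, 1.8071)

step 1: ξ=(vx,vy,ωz)=(0.2063, -0.1688, 0.3533), dt=1.5 → body Δ=(0.3606, -0.1614, 0.5299) → world pose (0.3606, -0.1614, 0.5299)
step 2: ξ=(vx,vy,ωz)=(-0.0375, -0.1125, 0.2174), dt=1.5 → body Δ=(-0.0280, -0.1749, 0.3261) → world pose (0.4248, -0.3264, 0.8560)
step 3: ξ=(vx,vy,ωz)=(0.0813, -0.0813, 0.9511), dt=1.0 → body Δ=(0.1054, -0.0337, 0.9511) → world pose (0.5194, -0.2690, 1.8071)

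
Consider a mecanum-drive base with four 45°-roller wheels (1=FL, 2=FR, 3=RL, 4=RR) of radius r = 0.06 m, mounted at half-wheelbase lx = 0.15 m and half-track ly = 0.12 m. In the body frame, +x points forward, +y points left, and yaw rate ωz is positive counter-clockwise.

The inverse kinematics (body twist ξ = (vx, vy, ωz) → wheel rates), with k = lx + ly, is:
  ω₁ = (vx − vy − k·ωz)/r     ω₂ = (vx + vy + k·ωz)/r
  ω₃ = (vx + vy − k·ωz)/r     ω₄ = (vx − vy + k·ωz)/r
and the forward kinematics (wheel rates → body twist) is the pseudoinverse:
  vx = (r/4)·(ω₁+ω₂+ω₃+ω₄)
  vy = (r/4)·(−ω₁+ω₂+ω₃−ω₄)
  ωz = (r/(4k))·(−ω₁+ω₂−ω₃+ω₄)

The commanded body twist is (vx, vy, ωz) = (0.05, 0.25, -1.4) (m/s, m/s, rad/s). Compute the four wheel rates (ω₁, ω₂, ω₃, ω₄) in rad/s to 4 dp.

(2.9667, -1.3000, 11.3000, -9.6333)

k = lx + ly = 0.15 + 0.12 = 0.2700;  k·ωz = 0.2700·-1.4 = -0.3780
ω₁ (FL) = (vx − vy − k·ωz)/r = 0.1780/0.06 = 2.9667
ω₂ (FR) = (vx + vy + k·ωz)/r = -0.0780/0.06 = -1.3000
ω₃ (RL) = (vx + vy − k·ωz)/r = 0.6780/0.06 = 11.3000
ω₄ (RR) = (vx − vy + k·ωz)/r = -0.5780/0.06 = -9.6333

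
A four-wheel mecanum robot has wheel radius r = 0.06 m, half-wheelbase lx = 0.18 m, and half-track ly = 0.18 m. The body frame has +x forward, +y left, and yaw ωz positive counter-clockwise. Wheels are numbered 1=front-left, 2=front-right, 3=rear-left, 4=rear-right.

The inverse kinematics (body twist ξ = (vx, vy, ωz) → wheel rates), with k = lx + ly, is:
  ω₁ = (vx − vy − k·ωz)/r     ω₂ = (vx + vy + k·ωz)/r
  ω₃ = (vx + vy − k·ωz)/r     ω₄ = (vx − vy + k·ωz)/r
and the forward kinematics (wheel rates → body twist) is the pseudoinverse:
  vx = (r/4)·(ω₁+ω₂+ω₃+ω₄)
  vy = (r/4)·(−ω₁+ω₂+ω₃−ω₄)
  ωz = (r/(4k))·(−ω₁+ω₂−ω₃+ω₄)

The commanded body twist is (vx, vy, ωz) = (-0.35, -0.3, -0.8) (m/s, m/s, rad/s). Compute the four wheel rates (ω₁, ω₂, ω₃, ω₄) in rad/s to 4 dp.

k = lx + ly = 0.18 + 0.18 = 0.3600;  k·ωz = 0.3600·-0.8 = -0.2880
ω₁ (FL) = (vx − vy − k·ωz)/r = 0.2380/0.06 = 3.9667
ω₂ (FR) = (vx + vy + k·ωz)/r = -0.9380/0.06 = -15.6333
ω₃ (RL) = (vx + vy − k·ωz)/r = -0.3620/0.06 = -6.0333
ω₄ (RR) = (vx − vy + k·ωz)/r = -0.3380/0.06 = -5.6333

(3.9667, -15.6333, -6.0333, -5.6333)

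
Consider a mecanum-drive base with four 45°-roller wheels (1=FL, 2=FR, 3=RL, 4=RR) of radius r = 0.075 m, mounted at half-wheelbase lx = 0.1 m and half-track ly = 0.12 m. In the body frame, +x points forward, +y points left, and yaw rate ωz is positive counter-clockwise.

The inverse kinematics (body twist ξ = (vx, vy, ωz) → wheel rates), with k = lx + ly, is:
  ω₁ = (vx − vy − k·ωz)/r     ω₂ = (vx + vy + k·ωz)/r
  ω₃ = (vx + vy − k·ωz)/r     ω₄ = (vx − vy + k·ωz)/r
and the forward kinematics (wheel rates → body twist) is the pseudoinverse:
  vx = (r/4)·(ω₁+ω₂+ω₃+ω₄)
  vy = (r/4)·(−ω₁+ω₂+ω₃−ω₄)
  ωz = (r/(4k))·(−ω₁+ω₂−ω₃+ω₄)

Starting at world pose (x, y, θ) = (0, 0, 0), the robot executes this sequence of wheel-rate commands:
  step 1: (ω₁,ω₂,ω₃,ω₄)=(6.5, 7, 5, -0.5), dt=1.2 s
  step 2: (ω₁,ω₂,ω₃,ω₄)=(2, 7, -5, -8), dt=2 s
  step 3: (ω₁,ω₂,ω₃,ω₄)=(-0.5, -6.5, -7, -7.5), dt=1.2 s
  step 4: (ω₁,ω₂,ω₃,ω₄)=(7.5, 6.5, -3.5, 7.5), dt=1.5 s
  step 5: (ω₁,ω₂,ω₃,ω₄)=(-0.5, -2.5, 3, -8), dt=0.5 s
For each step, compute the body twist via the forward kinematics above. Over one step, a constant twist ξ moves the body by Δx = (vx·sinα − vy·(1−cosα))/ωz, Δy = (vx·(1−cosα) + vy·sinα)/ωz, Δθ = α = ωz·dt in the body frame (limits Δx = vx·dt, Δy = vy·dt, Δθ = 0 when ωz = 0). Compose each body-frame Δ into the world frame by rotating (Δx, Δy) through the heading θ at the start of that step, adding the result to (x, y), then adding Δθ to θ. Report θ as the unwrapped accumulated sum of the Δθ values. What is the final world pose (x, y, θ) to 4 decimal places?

(0.2211, 0.1505, -0.1108)

step 1: ξ=(vx,vy,ωz)=(0.3375, 0.1125, -0.4261), dt=1.2 → body Δ=(0.4213, 0.0279, -0.5114) → world pose (0.4213, 0.0279, -0.5114)
step 2: ξ=(vx,vy,ωz)=(-0.0750, 0.1500, 0.1705), dt=2.0 → body Δ=(-0.1978, 0.2689, 0.3409) → world pose (0.3805, 0.3592, -0.1705)
step 3: ξ=(vx,vy,ωz)=(-0.4031, -0.1031, -0.5540), dt=1.2 → body Δ=(-0.4885, 0.0401, -0.6648) → world pose (-0.0942, 0.4816, -0.8352)
step 4: ξ=(vx,vy,ωz)=(0.3375, -0.2250, 0.8523), dt=1.5 → body Δ=(0.5671, 0.0291, 1.2784) → world pose (0.3079, 0.0806, 0.4432)
step 5: ξ=(vx,vy,ωz)=(-0.1500, 0.1687, -1.1080), dt=0.5 → body Δ=(-0.0484, 0.1004, -0.5540) → world pose (0.2211, 0.1505, -0.1108)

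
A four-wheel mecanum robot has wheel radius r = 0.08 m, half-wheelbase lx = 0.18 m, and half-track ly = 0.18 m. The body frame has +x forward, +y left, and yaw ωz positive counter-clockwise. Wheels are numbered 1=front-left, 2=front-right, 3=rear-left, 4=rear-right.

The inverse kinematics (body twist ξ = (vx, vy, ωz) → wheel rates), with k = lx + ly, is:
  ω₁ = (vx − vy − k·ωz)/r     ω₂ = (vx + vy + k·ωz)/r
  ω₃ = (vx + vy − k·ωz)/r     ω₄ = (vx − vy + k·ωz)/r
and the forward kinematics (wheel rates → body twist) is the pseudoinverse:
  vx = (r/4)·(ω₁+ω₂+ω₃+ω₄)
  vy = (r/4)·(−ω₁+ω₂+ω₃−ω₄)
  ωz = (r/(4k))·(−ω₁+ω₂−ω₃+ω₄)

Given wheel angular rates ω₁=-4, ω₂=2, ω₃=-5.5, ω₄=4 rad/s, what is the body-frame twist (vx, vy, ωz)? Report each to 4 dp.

(-0.0700, -0.0700, 0.8611)

k = lx + ly = 0.18 + 0.18 = 0.3600
ω₁+ω₂+ω₃+ω₄ = -3.5000  →  vx = (0.08/4)·-3.5000 = -0.0700
−ω₁+ω₂+ω₃−ω₄ = -3.5000  →  vy = (0.08/4)·-3.5000 = -0.0700
−ω₁+ω₂−ω₃+ω₄ = 15.5000  →  ωz = (0.08/1.4400)·15.5000 = 0.8611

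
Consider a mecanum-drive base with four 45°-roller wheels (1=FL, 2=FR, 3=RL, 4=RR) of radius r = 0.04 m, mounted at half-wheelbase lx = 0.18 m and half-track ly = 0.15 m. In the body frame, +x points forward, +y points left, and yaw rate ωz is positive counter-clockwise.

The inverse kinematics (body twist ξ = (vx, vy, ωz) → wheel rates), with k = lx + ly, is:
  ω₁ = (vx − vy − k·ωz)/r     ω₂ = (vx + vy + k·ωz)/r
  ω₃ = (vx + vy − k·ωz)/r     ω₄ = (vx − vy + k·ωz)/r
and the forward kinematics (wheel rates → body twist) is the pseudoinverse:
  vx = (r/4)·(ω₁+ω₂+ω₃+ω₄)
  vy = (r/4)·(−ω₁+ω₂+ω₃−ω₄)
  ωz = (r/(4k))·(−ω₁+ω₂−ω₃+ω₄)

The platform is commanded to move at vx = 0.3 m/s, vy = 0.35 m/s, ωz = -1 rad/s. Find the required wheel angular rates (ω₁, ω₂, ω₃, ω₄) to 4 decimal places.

(7.0000, 8.0000, 24.5000, -9.5000)

k = lx + ly = 0.18 + 0.15 = 0.3300;  k·ωz = 0.3300·-1 = -0.3300
ω₁ (FL) = (vx − vy − k·ωz)/r = 0.2800/0.04 = 7.0000
ω₂ (FR) = (vx + vy + k·ωz)/r = 0.3200/0.04 = 8.0000
ω₃ (RL) = (vx + vy − k·ωz)/r = 0.9800/0.04 = 24.5000
ω₄ (RR) = (vx − vy + k·ωz)/r = -0.3800/0.04 = -9.5000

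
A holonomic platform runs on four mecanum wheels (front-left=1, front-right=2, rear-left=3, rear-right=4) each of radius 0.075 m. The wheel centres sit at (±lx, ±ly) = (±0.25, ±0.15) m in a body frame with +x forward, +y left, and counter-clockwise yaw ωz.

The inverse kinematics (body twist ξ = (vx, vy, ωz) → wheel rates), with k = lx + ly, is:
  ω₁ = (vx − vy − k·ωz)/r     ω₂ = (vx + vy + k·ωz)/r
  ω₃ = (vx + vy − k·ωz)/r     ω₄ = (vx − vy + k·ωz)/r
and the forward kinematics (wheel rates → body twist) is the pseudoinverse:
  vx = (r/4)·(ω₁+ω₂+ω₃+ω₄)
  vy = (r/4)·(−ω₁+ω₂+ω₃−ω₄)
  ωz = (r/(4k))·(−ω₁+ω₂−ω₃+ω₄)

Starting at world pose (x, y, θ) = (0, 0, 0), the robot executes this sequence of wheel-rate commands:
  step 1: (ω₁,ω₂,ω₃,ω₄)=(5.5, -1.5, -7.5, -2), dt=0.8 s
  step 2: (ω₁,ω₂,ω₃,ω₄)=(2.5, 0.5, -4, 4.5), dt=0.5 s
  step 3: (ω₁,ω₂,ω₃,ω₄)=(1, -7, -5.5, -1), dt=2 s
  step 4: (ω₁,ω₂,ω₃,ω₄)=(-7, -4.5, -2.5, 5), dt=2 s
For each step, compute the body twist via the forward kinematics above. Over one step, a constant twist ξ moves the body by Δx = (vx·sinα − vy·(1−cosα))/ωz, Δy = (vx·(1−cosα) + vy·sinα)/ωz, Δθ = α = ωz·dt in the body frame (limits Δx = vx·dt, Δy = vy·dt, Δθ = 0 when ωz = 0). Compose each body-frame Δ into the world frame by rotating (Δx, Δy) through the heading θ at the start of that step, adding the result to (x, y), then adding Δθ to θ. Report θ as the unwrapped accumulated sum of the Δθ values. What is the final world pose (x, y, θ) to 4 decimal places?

(-0.8241, -0.9686, 0.7055)

step 1: ξ=(vx,vy,ωz)=(-0.1031, -0.2344, -0.0703), dt=0.8 → body Δ=(-0.0877, -0.1851, -0.0562) → world pose (-0.0877, -0.1851, -0.0562)
step 2: ξ=(vx,vy,ωz)=(0.0656, -0.1969, 0.3047), dt=0.5 → body Δ=(0.0402, -0.0956, 0.1523) → world pose (-0.0530, -0.2828, 0.0961)
step 3: ξ=(vx,vy,ωz)=(-0.2344, -0.2344, -0.1641), dt=2.0 → body Δ=(-0.5366, -0.3842, -0.3281) → world pose (-0.5503, -0.7166, -0.2320)
step 4: ξ=(vx,vy,ωz)=(-0.1688, -0.0937, 0.4687), dt=2.0 → body Δ=(-0.2086, -0.3082, 0.9375) → world pose (-0.8241, -0.9686, 0.7055)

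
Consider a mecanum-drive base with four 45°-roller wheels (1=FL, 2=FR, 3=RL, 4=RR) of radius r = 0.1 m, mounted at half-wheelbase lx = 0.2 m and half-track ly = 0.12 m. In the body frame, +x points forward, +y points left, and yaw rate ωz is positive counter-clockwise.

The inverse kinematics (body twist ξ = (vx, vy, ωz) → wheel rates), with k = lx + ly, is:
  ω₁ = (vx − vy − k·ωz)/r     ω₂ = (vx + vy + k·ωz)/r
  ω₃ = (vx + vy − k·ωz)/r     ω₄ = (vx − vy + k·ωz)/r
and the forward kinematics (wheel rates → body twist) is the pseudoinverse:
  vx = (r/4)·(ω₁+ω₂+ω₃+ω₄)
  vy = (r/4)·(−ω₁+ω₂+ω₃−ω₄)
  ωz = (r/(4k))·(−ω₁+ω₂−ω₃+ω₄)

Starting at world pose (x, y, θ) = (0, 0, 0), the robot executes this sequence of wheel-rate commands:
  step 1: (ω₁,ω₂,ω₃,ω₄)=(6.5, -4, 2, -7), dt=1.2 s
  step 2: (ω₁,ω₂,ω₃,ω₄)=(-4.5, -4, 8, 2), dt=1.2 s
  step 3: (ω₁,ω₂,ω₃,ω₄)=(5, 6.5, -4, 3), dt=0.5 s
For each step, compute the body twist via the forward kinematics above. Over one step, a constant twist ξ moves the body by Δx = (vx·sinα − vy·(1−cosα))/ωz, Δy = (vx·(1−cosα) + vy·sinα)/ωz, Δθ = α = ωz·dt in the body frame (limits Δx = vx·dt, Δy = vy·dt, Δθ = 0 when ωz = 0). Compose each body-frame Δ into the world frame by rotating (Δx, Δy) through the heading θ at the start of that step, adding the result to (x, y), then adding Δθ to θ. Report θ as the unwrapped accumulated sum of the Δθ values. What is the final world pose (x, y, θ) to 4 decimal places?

step 1: ξ=(vx,vy,ωz)=(-0.0625, -0.0375, -1.5234), dt=1.2 → body Δ=(-0.0706, 0.0277, -1.8281) → world pose (-0.0706, 0.0277, -1.8281)
step 2: ξ=(vx,vy,ωz)=(0.0375, 0.1625, -0.4297), dt=1.2 → body Δ=(0.0922, 0.1751, -0.5156) → world pose (0.0753, -0.1061, -2.3438)
step 3: ξ=(vx,vy,ωz)=(0.2625, -0.1375, 0.6641), dt=0.5 → body Δ=(0.1402, -0.0459, 0.3320) → world pose (-0.0554, -0.1744, -2.0117)

(-0.0554, -0.1744, -2.0117)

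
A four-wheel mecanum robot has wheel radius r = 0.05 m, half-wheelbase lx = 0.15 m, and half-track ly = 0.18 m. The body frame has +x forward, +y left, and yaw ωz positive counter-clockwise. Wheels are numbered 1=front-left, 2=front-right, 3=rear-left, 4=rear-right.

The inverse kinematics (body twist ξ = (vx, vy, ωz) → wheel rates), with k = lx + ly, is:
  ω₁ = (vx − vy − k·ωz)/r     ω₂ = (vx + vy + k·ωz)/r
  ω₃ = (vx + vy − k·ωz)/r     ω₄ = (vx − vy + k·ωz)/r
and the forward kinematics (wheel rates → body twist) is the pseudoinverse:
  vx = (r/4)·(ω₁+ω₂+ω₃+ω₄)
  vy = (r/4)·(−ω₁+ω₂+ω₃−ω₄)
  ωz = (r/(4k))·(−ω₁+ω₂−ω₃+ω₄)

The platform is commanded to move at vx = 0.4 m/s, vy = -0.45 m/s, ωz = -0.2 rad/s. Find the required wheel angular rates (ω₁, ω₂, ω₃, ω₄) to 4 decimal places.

k = lx + ly = 0.15 + 0.18 = 0.3300;  k·ωz = 0.3300·-0.2 = -0.0660
ω₁ (FL) = (vx − vy − k·ωz)/r = 0.9160/0.05 = 18.3200
ω₂ (FR) = (vx + vy + k·ωz)/r = -0.1160/0.05 = -2.3200
ω₃ (RL) = (vx + vy − k·ωz)/r = 0.0160/0.05 = 0.3200
ω₄ (RR) = (vx − vy + k·ωz)/r = 0.7840/0.05 = 15.6800

(18.3200, -2.3200, 0.3200, 15.6800)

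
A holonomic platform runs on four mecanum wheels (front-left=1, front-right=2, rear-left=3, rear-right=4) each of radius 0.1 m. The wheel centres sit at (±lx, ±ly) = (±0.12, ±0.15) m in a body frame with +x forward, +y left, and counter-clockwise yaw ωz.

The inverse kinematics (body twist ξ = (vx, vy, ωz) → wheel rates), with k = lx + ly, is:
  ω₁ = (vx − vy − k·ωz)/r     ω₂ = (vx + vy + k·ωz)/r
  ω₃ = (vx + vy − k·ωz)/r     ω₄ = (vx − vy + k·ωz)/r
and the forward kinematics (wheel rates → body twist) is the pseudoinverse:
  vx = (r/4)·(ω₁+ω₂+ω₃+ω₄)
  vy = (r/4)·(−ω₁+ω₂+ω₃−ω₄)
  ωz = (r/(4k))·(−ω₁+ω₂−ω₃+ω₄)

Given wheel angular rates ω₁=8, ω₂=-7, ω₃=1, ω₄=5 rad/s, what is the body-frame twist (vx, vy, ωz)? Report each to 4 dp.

(0.1750, -0.4750, -1.0185)

k = lx + ly = 0.12 + 0.15 = 0.2700
ω₁+ω₂+ω₃+ω₄ = 7.0000  →  vx = (0.1/4)·7.0000 = 0.1750
−ω₁+ω₂+ω₃−ω₄ = -19.0000  →  vy = (0.1/4)·-19.0000 = -0.4750
−ω₁+ω₂−ω₃+ω₄ = -11.0000  →  ωz = (0.1/1.0800)·-11.0000 = -1.0185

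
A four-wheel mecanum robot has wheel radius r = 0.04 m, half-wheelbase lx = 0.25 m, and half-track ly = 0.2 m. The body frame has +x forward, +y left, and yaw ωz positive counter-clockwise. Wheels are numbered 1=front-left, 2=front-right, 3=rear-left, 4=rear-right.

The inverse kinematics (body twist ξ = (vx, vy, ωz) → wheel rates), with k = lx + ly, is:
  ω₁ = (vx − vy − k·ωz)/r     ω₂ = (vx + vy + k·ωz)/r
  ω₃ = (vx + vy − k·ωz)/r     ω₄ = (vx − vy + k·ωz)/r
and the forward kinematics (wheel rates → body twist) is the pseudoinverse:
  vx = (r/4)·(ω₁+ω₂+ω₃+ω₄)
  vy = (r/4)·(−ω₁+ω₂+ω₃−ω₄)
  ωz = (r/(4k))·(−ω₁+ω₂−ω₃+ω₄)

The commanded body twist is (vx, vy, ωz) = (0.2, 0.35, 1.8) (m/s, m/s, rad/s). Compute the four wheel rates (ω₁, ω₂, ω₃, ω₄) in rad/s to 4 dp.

k = lx + ly = 0.25 + 0.2 = 0.4500;  k·ωz = 0.4500·1.8 = 0.8100
ω₁ (FL) = (vx − vy − k·ωz)/r = -0.9600/0.04 = -24.0000
ω₂ (FR) = (vx + vy + k·ωz)/r = 1.3600/0.04 = 34.0000
ω₃ (RL) = (vx + vy − k·ωz)/r = -0.2600/0.04 = -6.5000
ω₄ (RR) = (vx − vy + k·ωz)/r = 0.6600/0.04 = 16.5000

(-24.0000, 34.0000, -6.5000, 16.5000)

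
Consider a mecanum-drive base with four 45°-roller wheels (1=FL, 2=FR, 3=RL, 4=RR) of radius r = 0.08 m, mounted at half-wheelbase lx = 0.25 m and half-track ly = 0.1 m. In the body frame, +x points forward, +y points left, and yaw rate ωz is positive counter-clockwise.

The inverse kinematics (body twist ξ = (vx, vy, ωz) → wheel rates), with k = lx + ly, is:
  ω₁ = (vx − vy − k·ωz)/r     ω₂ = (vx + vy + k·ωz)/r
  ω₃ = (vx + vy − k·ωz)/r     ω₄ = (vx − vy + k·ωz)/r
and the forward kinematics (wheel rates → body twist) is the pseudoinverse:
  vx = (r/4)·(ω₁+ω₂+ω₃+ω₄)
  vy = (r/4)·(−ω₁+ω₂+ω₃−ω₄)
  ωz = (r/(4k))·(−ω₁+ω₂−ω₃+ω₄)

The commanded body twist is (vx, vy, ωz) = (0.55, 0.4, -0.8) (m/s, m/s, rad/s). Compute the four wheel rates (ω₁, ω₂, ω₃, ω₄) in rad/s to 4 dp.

k = lx + ly = 0.25 + 0.1 = 0.3500;  k·ωz = 0.3500·-0.8 = -0.2800
ω₁ (FL) = (vx − vy − k·ωz)/r = 0.4300/0.08 = 5.3750
ω₂ (FR) = (vx + vy + k·ωz)/r = 0.6700/0.08 = 8.3750
ω₃ (RL) = (vx + vy − k·ωz)/r = 1.2300/0.08 = 15.3750
ω₄ (RR) = (vx − vy + k·ωz)/r = -0.1300/0.08 = -1.6250

(5.3750, 8.3750, 15.3750, -1.6250)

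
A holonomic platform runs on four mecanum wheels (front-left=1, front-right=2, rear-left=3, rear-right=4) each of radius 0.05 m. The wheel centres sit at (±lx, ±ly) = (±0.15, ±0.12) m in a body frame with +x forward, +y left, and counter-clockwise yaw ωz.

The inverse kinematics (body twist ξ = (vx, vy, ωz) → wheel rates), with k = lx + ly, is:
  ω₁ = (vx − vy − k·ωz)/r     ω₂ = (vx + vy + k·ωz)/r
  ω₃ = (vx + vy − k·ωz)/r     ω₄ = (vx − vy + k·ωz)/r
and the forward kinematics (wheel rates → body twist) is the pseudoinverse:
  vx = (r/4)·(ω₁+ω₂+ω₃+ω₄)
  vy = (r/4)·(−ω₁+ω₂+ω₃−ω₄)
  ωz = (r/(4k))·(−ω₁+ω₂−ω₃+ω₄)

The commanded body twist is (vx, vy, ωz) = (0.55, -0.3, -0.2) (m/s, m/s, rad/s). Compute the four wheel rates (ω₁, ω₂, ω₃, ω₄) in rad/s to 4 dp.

k = lx + ly = 0.15 + 0.12 = 0.2700;  k·ωz = 0.2700·-0.2 = -0.0540
ω₁ (FL) = (vx − vy − k·ωz)/r = 0.9040/0.05 = 18.0800
ω₂ (FR) = (vx + vy + k·ωz)/r = 0.1960/0.05 = 3.9200
ω₃ (RL) = (vx + vy − k·ωz)/r = 0.3040/0.05 = 6.0800
ω₄ (RR) = (vx − vy + k·ωz)/r = 0.7960/0.05 = 15.9200

(18.0800, 3.9200, 6.0800, 15.9200)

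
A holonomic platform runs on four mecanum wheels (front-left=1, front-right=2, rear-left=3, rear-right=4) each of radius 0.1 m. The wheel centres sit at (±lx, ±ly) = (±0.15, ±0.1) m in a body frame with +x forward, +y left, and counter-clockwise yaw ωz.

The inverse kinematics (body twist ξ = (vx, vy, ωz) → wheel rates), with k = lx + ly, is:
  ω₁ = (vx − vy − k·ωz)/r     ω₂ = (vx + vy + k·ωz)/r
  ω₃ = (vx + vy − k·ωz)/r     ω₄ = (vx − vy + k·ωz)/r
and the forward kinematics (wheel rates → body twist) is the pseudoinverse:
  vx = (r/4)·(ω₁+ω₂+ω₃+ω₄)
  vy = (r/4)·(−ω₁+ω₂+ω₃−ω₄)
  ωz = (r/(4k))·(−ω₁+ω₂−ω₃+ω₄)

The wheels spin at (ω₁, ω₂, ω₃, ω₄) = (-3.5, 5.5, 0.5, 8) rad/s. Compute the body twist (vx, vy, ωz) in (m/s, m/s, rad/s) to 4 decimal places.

k = lx + ly = 0.15 + 0.1 = 0.2500
ω₁+ω₂+ω₃+ω₄ = 10.5000  →  vx = (0.1/4)·10.5000 = 0.2625
−ω₁+ω₂+ω₃−ω₄ = 1.5000  →  vy = (0.1/4)·1.5000 = 0.0375
−ω₁+ω₂−ω₃+ω₄ = 16.5000  →  ωz = (0.1/1.0000)·16.5000 = 1.6500

(0.2625, 0.0375, 1.6500)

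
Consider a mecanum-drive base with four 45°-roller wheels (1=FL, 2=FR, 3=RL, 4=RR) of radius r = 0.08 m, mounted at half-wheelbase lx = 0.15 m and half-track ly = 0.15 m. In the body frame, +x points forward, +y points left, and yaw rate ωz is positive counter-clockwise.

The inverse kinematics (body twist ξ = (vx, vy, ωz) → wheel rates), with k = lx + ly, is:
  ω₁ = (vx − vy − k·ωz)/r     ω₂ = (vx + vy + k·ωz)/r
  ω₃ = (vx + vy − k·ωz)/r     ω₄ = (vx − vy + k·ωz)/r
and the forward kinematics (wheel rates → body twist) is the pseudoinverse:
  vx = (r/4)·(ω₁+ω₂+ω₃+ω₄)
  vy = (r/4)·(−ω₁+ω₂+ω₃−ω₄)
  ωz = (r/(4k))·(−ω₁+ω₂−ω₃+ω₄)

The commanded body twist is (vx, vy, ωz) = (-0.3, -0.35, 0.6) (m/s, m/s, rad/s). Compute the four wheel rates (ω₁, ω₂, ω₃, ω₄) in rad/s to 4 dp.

(-1.6250, -5.8750, -10.3750, 2.8750)

k = lx + ly = 0.15 + 0.15 = 0.3000;  k·ωz = 0.3000·0.6 = 0.1800
ω₁ (FL) = (vx − vy − k·ωz)/r = -0.1300/0.08 = -1.6250
ω₂ (FR) = (vx + vy + k·ωz)/r = -0.4700/0.08 = -5.8750
ω₃ (RL) = (vx + vy − k·ωz)/r = -0.8300/0.08 = -10.3750
ω₄ (RR) = (vx − vy + k·ωz)/r = 0.2300/0.08 = 2.8750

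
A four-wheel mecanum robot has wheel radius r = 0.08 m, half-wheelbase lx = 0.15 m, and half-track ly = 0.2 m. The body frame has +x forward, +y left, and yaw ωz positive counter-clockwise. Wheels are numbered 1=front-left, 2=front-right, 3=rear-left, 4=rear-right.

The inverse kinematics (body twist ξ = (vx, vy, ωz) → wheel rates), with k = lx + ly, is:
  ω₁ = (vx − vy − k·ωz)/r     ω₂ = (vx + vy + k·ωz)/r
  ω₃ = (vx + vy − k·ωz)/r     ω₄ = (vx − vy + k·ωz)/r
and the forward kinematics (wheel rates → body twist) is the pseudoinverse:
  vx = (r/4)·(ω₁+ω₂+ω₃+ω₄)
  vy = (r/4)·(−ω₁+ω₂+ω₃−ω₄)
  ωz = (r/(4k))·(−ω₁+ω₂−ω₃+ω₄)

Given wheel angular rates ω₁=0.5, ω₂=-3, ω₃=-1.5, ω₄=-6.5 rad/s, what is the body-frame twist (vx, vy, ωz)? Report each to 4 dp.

(-0.2100, 0.0300, -0.4857)

k = lx + ly = 0.15 + 0.2 = 0.3500
ω₁+ω₂+ω₃+ω₄ = -10.5000  →  vx = (0.08/4)·-10.5000 = -0.2100
−ω₁+ω₂+ω₃−ω₄ = 1.5000  →  vy = (0.08/4)·1.5000 = 0.0300
−ω₁+ω₂−ω₃+ω₄ = -8.5000  →  ωz = (0.08/1.4000)·-8.5000 = -0.4857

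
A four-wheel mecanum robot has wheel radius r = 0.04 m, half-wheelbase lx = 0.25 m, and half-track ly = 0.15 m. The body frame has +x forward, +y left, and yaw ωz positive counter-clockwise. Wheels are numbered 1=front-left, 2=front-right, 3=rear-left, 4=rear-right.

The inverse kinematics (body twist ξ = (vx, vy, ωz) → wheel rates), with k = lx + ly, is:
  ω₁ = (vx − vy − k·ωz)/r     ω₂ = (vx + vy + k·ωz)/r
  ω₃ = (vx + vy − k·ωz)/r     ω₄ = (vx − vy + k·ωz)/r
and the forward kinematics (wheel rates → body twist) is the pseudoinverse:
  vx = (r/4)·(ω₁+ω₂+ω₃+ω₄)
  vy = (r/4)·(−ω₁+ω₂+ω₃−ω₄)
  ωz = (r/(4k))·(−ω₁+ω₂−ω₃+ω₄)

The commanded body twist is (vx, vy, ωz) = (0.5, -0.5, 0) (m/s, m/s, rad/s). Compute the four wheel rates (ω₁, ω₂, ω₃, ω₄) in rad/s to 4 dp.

(25.0000, 0.0000, 0.0000, 25.0000)

k = lx + ly = 0.25 + 0.15 = 0.4000;  k·ωz = 0.4000·0 = 0.0000
ω₁ (FL) = (vx − vy − k·ωz)/r = 1.0000/0.04 = 25.0000
ω₂ (FR) = (vx + vy + k·ωz)/r = 0.0000/0.04 = 0.0000
ω₃ (RL) = (vx + vy − k·ωz)/r = 0.0000/0.04 = 0.0000
ω₄ (RR) = (vx − vy + k·ωz)/r = 1.0000/0.04 = 25.0000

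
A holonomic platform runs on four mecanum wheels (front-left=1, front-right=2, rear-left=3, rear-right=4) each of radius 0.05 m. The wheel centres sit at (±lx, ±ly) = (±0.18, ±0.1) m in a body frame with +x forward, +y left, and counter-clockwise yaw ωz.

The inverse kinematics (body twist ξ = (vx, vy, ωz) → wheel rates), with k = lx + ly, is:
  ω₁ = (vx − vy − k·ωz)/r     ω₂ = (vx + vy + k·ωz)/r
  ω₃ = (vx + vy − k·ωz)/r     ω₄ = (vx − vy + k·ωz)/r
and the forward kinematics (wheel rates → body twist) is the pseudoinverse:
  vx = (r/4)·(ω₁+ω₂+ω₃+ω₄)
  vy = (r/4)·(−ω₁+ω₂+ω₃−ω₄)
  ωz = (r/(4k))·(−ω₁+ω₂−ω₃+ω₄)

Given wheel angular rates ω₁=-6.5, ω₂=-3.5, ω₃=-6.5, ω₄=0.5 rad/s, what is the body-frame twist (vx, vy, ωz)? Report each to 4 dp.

k = lx + ly = 0.18 + 0.1 = 0.2800
ω₁+ω₂+ω₃+ω₄ = -16.0000  →  vx = (0.05/4)·-16.0000 = -0.2000
−ω₁+ω₂+ω₃−ω₄ = -4.0000  →  vy = (0.05/4)·-4.0000 = -0.0500
−ω₁+ω₂−ω₃+ω₄ = 10.0000  →  ωz = (0.05/1.1200)·10.0000 = 0.4464

(-0.2000, -0.0500, 0.4464)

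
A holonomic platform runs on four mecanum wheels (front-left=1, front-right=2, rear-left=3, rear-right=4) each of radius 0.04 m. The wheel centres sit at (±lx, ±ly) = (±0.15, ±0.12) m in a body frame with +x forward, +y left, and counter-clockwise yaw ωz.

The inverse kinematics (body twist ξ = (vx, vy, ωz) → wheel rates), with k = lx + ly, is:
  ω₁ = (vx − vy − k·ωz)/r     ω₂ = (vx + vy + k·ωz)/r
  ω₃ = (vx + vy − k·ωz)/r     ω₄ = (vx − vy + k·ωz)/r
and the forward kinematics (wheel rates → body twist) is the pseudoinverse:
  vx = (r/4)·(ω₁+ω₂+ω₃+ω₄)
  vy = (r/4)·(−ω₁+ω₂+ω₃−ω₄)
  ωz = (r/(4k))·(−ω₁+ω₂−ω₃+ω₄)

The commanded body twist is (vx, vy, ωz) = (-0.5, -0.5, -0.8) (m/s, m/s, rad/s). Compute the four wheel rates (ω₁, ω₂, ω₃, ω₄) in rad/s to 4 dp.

(5.4000, -30.4000, -19.6000, -5.4000)

k = lx + ly = 0.15 + 0.12 = 0.2700;  k·ωz = 0.2700·-0.8 = -0.2160
ω₁ (FL) = (vx − vy − k·ωz)/r = 0.2160/0.04 = 5.4000
ω₂ (FR) = (vx + vy + k·ωz)/r = -1.2160/0.04 = -30.4000
ω₃ (RL) = (vx + vy − k·ωz)/r = -0.7840/0.04 = -19.6000
ω₄ (RR) = (vx − vy + k·ωz)/r = -0.2160/0.04 = -5.4000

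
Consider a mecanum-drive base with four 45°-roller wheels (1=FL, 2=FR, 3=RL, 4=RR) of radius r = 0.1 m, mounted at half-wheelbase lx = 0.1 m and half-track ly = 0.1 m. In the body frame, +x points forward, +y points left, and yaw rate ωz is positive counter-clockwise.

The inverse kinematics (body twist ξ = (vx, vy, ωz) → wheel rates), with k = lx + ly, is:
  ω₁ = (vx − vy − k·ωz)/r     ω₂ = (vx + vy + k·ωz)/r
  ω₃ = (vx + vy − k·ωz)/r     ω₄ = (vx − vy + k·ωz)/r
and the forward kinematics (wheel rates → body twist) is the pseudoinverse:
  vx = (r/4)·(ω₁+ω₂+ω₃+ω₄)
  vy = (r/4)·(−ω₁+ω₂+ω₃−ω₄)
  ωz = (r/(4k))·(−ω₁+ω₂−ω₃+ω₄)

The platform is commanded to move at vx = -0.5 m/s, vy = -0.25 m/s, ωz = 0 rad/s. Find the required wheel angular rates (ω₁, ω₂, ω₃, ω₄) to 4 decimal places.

k = lx + ly = 0.1 + 0.1 = 0.2000;  k·ωz = 0.2000·0 = 0.0000
ω₁ (FL) = (vx − vy − k·ωz)/r = -0.2500/0.1 = -2.5000
ω₂ (FR) = (vx + vy + k·ωz)/r = -0.7500/0.1 = -7.5000
ω₃ (RL) = (vx + vy − k·ωz)/r = -0.7500/0.1 = -7.5000
ω₄ (RR) = (vx − vy + k·ωz)/r = -0.2500/0.1 = -2.5000

(-2.5000, -7.5000, -7.5000, -2.5000)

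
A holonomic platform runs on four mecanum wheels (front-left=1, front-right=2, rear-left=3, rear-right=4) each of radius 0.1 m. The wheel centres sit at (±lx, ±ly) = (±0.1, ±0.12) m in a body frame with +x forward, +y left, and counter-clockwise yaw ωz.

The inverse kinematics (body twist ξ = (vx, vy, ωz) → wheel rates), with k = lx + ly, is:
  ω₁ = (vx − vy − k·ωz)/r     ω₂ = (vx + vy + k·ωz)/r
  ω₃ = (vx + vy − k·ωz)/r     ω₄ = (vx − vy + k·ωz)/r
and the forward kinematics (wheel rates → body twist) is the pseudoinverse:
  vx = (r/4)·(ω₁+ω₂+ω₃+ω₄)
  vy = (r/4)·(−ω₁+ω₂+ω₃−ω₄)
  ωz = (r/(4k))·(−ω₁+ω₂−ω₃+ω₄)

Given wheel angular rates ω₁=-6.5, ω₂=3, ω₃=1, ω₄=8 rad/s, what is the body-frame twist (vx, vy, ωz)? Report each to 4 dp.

(0.1375, 0.0625, 1.8750)

k = lx + ly = 0.1 + 0.12 = 0.2200
ω₁+ω₂+ω₃+ω₄ = 5.5000  →  vx = (0.1/4)·5.5000 = 0.1375
−ω₁+ω₂+ω₃−ω₄ = 2.5000  →  vy = (0.1/4)·2.5000 = 0.0625
−ω₁+ω₂−ω₃+ω₄ = 16.5000  →  ωz = (0.1/0.8800)·16.5000 = 1.8750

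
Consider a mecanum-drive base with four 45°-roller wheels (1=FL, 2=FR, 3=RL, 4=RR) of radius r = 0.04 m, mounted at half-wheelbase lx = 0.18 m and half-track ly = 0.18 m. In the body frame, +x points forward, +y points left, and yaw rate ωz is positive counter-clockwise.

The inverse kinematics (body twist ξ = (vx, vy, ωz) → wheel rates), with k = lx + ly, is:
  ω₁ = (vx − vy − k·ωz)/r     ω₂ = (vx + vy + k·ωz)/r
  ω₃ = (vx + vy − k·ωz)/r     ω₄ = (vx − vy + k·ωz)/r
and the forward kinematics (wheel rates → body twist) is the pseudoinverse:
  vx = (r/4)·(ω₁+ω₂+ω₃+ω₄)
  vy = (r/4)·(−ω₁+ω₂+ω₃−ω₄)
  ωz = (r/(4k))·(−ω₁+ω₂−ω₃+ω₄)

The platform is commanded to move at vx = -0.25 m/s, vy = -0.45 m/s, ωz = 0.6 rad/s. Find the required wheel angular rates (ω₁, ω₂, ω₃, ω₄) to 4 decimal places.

k = lx + ly = 0.18 + 0.18 = 0.3600;  k·ωz = 0.3600·0.6 = 0.2160
ω₁ (FL) = (vx − vy − k·ωz)/r = -0.0160/0.04 = -0.4000
ω₂ (FR) = (vx + vy + k·ωz)/r = -0.4840/0.04 = -12.1000
ω₃ (RL) = (vx + vy − k·ωz)/r = -0.9160/0.04 = -22.9000
ω₄ (RR) = (vx − vy + k·ωz)/r = 0.4160/0.04 = 10.4000

(-0.4000, -12.1000, -22.9000, 10.4000)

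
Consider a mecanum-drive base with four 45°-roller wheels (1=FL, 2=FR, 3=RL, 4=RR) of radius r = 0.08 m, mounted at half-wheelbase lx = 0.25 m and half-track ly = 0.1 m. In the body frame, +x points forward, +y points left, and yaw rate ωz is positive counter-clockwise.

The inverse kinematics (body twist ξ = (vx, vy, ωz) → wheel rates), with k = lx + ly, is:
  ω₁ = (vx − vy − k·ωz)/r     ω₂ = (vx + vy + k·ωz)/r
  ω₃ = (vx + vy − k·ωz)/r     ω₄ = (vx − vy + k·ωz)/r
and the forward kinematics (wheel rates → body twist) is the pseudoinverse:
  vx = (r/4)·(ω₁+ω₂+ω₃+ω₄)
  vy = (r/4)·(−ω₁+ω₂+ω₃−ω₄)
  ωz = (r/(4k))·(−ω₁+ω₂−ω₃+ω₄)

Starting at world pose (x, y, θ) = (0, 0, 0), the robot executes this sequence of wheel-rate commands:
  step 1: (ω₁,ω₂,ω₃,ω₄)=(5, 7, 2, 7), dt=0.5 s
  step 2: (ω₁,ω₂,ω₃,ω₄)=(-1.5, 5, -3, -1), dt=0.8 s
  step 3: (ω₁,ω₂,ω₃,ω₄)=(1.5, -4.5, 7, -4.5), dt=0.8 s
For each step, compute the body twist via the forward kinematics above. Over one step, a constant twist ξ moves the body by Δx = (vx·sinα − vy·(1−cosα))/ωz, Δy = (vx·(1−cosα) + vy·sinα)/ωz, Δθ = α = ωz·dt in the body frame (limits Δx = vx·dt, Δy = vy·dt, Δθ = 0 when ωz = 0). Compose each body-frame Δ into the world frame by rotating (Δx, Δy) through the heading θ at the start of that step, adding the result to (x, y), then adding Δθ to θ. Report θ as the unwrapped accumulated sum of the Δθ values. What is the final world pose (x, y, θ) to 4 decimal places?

step 1: ξ=(vx,vy,ωz)=(0.4200, -0.0600, 0.4000), dt=0.5 → body Δ=(0.2116, -0.0089, 0.2000) → world pose (0.2116, -0.0089, 0.2000)
step 2: ξ=(vx,vy,ωz)=(-0.0100, 0.0900, 0.4857), dt=0.8 → body Δ=(-0.0216, 0.0687, 0.3886) → world pose (0.1768, 0.0541, 0.5886)
step 3: ξ=(vx,vy,ωz)=(-0.0100, 0.1100, -1.0000), dt=0.8 → body Δ=(0.0262, 0.0819, -0.8000) → world pose (0.1531, 0.1368, -0.2114)

(0.1531, 0.1368, -0.2114)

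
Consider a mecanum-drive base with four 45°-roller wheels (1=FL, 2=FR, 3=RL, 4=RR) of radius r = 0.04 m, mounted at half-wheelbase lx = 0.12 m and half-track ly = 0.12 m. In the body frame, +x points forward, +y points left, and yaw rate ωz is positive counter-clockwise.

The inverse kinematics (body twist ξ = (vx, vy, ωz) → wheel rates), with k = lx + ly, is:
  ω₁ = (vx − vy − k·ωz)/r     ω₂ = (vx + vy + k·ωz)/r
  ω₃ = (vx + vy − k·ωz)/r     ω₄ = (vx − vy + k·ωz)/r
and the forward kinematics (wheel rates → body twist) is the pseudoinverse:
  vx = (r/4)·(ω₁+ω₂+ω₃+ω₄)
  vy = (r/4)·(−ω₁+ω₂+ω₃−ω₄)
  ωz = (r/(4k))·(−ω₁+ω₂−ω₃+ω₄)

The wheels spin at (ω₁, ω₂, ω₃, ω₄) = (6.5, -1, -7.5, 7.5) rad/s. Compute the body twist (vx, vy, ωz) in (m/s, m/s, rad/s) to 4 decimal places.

(0.0550, -0.2250, 0.3125)

k = lx + ly = 0.12 + 0.12 = 0.2400
ω₁+ω₂+ω₃+ω₄ = 5.5000  →  vx = (0.04/4)·5.5000 = 0.0550
−ω₁+ω₂+ω₃−ω₄ = -22.5000  →  vy = (0.04/4)·-22.5000 = -0.2250
−ω₁+ω₂−ω₃+ω₄ = 7.5000  →  ωz = (0.04/0.9600)·7.5000 = 0.3125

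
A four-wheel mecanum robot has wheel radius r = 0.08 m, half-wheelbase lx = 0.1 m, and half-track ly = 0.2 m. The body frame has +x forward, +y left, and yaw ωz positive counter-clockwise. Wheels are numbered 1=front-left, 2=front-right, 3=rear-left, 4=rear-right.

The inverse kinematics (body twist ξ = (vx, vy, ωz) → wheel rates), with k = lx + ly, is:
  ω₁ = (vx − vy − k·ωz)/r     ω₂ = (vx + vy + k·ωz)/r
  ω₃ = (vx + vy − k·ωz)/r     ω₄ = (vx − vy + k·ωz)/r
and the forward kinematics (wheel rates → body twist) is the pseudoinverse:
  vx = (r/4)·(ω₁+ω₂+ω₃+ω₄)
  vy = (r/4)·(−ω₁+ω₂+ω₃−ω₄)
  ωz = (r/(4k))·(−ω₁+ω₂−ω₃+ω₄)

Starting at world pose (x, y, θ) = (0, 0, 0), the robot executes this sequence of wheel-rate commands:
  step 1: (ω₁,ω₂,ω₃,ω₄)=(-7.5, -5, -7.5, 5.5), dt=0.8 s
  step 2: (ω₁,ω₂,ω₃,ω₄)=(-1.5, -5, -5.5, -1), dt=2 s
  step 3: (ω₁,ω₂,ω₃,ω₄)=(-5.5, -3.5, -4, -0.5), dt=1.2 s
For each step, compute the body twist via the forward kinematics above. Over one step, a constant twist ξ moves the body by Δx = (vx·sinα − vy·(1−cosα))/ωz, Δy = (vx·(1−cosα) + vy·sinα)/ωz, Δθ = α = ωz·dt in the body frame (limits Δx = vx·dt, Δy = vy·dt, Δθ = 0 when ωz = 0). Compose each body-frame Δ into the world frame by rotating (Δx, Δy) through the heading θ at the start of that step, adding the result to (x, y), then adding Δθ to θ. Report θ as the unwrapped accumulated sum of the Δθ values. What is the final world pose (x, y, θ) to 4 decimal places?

(-0.3069, -1.1561, 1.4000)

step 1: ξ=(vx,vy,ωz)=(-0.2900, -0.2100, 1.0333), dt=0.8 → body Δ=(-0.1409, -0.2401, 0.8267) → world pose (-0.1409, -0.2401, 0.8267)
step 2: ξ=(vx,vy,ωz)=(-0.2600, -0.1600, 0.0667), dt=2.0 → body Δ=(-0.4972, -0.3537, 0.1333) → world pose (-0.2174, -0.8454, 0.9600)
step 3: ξ=(vx,vy,ωz)=(-0.2700, -0.0300, 0.3667), dt=1.2 → body Δ=(-0.3059, -0.1050, 0.4400) → world pose (-0.3069, -1.1561, 1.4000)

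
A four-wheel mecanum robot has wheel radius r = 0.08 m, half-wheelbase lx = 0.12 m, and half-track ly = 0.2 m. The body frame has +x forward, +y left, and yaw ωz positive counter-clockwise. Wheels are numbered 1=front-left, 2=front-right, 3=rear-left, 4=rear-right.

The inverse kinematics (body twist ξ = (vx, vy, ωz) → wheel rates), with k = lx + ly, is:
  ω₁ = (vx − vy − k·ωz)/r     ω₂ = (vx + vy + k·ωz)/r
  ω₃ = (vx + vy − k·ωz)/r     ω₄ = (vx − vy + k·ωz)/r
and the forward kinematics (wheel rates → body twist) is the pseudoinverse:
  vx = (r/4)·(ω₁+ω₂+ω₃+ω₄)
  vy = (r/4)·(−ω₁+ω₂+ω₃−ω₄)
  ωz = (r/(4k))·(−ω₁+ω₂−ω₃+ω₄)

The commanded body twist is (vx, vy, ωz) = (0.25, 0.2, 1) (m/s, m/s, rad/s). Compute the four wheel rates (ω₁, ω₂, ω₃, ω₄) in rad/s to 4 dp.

k = lx + ly = 0.12 + 0.2 = 0.3200;  k·ωz = 0.3200·1 = 0.3200
ω₁ (FL) = (vx − vy − k·ωz)/r = -0.2700/0.08 = -3.3750
ω₂ (FR) = (vx + vy + k·ωz)/r = 0.7700/0.08 = 9.6250
ω₃ (RL) = (vx + vy − k·ωz)/r = 0.1300/0.08 = 1.6250
ω₄ (RR) = (vx − vy + k·ωz)/r = 0.3700/0.08 = 4.6250

(-3.3750, 9.6250, 1.6250, 4.6250)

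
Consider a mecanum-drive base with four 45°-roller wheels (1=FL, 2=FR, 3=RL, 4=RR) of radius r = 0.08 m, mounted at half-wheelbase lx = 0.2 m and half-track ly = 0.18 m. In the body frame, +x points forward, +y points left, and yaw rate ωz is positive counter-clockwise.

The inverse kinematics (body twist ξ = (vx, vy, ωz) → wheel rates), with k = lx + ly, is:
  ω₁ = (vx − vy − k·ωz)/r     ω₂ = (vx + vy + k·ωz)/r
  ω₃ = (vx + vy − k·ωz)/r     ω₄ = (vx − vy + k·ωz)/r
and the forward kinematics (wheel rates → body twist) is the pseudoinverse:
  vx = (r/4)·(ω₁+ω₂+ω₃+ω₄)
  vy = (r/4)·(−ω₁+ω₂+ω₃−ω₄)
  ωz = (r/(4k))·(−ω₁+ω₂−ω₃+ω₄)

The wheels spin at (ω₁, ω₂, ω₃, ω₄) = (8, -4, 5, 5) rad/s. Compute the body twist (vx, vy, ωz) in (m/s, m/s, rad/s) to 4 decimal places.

(0.2800, -0.2400, -0.6316)

k = lx + ly = 0.2 + 0.18 = 0.3800
ω₁+ω₂+ω₃+ω₄ = 14.0000  →  vx = (0.08/4)·14.0000 = 0.2800
−ω₁+ω₂+ω₃−ω₄ = -12.0000  →  vy = (0.08/4)·-12.0000 = -0.2400
−ω₁+ω₂−ω₃+ω₄ = -12.0000  →  ωz = (0.08/1.5200)·-12.0000 = -0.6316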